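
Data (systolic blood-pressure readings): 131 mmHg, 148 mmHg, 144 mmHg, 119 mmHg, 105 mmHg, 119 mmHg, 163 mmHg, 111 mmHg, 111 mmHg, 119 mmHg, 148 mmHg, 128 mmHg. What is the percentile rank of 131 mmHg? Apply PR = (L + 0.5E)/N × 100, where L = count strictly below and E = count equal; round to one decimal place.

N = 12.
Strictly below 131: 7. Equal to 131: 1.
PR = (7 + 0.5·1)/12 × 100 = 62.5

62.5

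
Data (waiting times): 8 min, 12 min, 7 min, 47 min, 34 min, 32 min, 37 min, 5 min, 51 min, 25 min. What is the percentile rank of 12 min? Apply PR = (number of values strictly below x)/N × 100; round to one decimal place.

30.0

N = 10.
Strictly below 12: 3. Equal to 12: 1.
PR = 3/10 × 100 = 30.0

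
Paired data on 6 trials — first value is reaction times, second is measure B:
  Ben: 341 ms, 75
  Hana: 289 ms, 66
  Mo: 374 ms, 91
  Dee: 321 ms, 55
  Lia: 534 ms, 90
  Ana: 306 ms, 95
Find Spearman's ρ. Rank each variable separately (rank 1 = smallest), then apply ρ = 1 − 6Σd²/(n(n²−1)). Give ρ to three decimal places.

0.257

Ranks of variable 1: 4, 1, 5, 3, 6, 2
Ranks of variable 2: 3, 2, 5, 1, 4, 6
d = r₁ − r₂: 1, -1, 0, 2, 2, -4
d²: 1, 1, 0, 4, 4, 16; Σd² = 26
ρ = 1 − 6·26/(6·35) = 1 − 156/210 = 0.257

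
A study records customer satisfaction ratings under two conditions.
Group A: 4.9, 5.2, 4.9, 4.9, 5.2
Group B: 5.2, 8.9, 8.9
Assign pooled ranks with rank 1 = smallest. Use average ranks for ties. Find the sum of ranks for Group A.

Sorted (ascending): 4.9, 4.9, 4.9, 5.2, 5.2, 5.2, 8.9, 8.9
The 3 values of 4.9 occupy positions 1–3 → average rank 2.
The 3 values of 5.2 occupy positions 4–6 → average rank 5.
The 2 values of 8.9 occupy positions 7–8 → average rank (7+8)/2 = 7.5.
Group A values → pooled ranks: 4.9→2, 5.2→5, 4.9→2, 4.9→2, 5.2→5
Rank sum = 2 + 5 + 2 + 2 + 5 = 16

16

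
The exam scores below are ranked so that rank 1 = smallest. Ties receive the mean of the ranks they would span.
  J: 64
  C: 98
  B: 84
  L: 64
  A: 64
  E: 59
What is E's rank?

Sorted (ascending): 59, 64, 64, 64, 84, 98
The 3 values of 64 occupy positions 2–4 → average rank 3.
E has value 59 → rank 1.

1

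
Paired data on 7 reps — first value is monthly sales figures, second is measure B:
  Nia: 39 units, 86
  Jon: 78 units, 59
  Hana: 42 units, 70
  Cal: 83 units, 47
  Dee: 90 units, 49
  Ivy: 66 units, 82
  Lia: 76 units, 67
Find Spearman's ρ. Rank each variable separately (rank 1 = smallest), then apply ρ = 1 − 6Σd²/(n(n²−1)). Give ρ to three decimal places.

-0.929

Ranks of variable 1: 1, 5, 2, 6, 7, 3, 4
Ranks of variable 2: 7, 3, 5, 1, 2, 6, 4
d = r₁ − r₂: -6, 2, -3, 5, 5, -3, 0
d²: 36, 4, 9, 25, 25, 9, 0; Σd² = 108
ρ = 1 − 6·108/(7·48) = 1 − 648/336 = -0.929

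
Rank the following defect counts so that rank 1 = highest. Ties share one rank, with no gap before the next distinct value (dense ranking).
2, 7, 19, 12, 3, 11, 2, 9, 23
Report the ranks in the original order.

8, 6, 2, 3, 7, 4, 8, 5, 1

Sorted (descending): 23, 19, 12, 11, 9, 7, 3, 2, 2
The 2 values of 2 share dense rank 8.
Remaining distinct values take the next consecutive integers.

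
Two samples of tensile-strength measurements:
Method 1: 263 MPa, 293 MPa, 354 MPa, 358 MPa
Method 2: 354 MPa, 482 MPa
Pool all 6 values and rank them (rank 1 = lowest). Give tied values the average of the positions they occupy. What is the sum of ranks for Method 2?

9.5

Sorted (ascending): 263, 293, 354, 354, 358, 482
The 2 values of 354 occupy positions 3–4 → average rank (3+4)/2 = 3.5.
Method 2 values → pooled ranks: 354→3.5, 482→6
Rank sum = 3.5 + 6 = 9.5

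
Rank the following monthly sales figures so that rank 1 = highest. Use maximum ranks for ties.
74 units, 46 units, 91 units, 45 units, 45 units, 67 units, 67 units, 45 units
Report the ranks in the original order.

Sorted (descending): 91, 74, 67, 67, 46, 45, 45, 45
The 2 values of 67 occupy positions 3–4 → each gets rank 4.
The 3 values of 45 occupy positions 6–8 → each gets rank 8.

2, 5, 1, 8, 8, 4, 4, 8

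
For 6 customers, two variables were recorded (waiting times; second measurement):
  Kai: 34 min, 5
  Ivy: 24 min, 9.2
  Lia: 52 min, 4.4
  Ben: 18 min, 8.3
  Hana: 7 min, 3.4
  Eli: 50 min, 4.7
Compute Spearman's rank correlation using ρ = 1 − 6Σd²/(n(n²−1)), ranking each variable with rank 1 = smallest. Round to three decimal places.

Ranks of variable 1: 4, 3, 6, 2, 1, 5
Ranks of variable 2: 4, 6, 2, 5, 1, 3
d = r₁ − r₂: 0, -3, 4, -3, 0, 2
d²: 0, 9, 16, 9, 0, 4; Σd² = 38
ρ = 1 − 6·38/(6·35) = 1 − 228/210 = -0.086

-0.086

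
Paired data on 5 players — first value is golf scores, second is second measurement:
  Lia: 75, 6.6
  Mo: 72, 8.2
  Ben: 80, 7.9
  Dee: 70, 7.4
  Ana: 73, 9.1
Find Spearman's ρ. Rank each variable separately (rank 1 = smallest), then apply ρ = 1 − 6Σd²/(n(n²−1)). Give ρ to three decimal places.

-0.100

Ranks of variable 1: 4, 2, 5, 1, 3
Ranks of variable 2: 1, 4, 3, 2, 5
d = r₁ − r₂: 3, -2, 2, -1, -2
d²: 9, 4, 4, 1, 4; Σd² = 22
ρ = 1 − 6·22/(5·24) = 1 − 132/120 = -0.100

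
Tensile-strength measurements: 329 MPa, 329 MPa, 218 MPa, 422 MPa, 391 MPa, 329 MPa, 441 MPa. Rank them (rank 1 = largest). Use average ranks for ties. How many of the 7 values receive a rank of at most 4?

3

Sorted (descending): 441, 422, 391, 329, 329, 329, 218
The 3 values of 329 occupy positions 4–6 → average rank 5.
Ranks ≤ 4: {1, 2, 3} → 3 values.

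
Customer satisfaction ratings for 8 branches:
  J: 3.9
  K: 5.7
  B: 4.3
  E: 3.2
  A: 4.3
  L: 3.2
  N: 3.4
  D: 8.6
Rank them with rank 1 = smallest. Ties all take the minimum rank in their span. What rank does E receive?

Sorted (ascending): 3.2, 3.2, 3.4, 3.9, 4.3, 4.3, 5.7, 8.6
The 2 values of 3.2 occupy positions 1–2 → each gets rank 1.
The 2 values of 4.3 occupy positions 5–6 → each gets rank 5.
E has value 3.2 → rank 1.

1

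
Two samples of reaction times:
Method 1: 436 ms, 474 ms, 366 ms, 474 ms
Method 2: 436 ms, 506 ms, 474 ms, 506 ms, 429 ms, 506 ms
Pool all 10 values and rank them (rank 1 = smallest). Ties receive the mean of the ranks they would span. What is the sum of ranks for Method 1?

16.5

Sorted (ascending): 366, 429, 436, 436, 474, 474, 474, 506, 506, 506
The 2 values of 436 occupy positions 3–4 → average rank (3+4)/2 = 3.5.
The 3 values of 474 occupy positions 5–7 → average rank 6.
The 3 values of 506 occupy positions 8–10 → average rank 9.
Method 1 values → pooled ranks: 436→3.5, 474→6, 366→1, 474→6
Rank sum = 3.5 + 6 + 1 + 6 = 16.5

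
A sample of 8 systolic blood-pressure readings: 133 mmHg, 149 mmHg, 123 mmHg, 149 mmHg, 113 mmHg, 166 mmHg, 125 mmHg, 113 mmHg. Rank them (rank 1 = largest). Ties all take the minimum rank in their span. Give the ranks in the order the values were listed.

4, 2, 6, 2, 7, 1, 5, 7

Sorted (descending): 166, 149, 149, 133, 125, 123, 113, 113
The 2 values of 149 occupy positions 2–3 → each gets rank 2.
The 2 values of 113 occupy positions 7–8 → each gets rank 7.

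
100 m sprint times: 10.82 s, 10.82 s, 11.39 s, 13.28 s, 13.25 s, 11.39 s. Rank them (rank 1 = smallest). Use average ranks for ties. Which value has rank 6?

Sorted (ascending): 10.82, 10.82, 11.39, 11.39, 13.25, 13.28
The 2 values of 10.82 occupy positions 1–2 → average rank (1+2)/2 = 1.5.
The 2 values of 11.39 occupy positions 3–4 → average rank (3+4)/2 = 3.5.
Rank 6 → value 13.28.

13.28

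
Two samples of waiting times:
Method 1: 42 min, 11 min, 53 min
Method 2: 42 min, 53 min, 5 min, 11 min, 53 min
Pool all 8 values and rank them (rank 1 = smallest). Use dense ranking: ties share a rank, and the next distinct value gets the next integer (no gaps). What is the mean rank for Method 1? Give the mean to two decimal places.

3.00

Sorted (ascending): 5, 11, 11, 42, 42, 53, 53, 53
The 2 values of 11 share dense rank 2.
The 2 values of 42 share dense rank 3.
The 3 values of 53 share dense rank 4.
Remaining distinct values take the next consecutive integers.
Method 1 values → pooled ranks: 42→3, 11→2, 53→4
Mean rank = (3 + 2 + 4) / 3 = 3.00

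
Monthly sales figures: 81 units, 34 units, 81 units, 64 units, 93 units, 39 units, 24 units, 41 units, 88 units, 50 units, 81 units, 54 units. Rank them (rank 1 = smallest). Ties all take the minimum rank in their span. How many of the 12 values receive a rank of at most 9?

10

Sorted (ascending): 24, 34, 39, 41, 50, 54, 64, 81, 81, 81, 88, 93
The 3 values of 81 occupy positions 8–10 → each gets rank 8.
Ranks ≤ 9: {1, 2, 3, 4, 5, 6, 7, 8, 8, 8} → 10 values.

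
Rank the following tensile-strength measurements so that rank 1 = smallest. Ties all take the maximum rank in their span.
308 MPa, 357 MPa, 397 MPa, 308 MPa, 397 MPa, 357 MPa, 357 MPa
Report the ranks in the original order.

Sorted (ascending): 308, 308, 357, 357, 357, 397, 397
The 2 values of 308 occupy positions 1–2 → each gets rank 2.
The 3 values of 357 occupy positions 3–5 → each gets rank 5.
The 2 values of 397 occupy positions 6–7 → each gets rank 7.

2, 5, 7, 2, 7, 5, 5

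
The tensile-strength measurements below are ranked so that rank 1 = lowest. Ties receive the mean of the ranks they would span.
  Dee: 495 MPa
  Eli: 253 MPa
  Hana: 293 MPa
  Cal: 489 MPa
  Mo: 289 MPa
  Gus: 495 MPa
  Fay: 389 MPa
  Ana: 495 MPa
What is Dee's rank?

Sorted (ascending): 253, 289, 293, 389, 489, 495, 495, 495
The 3 values of 495 occupy positions 6–8 → average rank 7.
Dee has value 495 MPa → rank 7.

7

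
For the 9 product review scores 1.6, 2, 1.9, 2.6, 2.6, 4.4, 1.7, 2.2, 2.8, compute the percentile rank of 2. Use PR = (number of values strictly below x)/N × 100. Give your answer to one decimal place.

N = 9.
Strictly below 2: 3. Equal to 2: 1.
PR = 3/9 × 100 = 33.3

33.3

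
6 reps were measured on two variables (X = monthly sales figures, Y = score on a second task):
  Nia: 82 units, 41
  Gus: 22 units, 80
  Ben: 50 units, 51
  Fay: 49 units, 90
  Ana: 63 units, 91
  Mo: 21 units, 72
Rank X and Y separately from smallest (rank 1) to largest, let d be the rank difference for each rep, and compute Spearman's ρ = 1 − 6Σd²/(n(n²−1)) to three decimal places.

Ranks of variable 1: 6, 2, 4, 3, 5, 1
Ranks of variable 2: 1, 4, 2, 5, 6, 3
d = r₁ − r₂: 5, -2, 2, -2, -1, -2
d²: 25, 4, 4, 4, 1, 4; Σd² = 42
ρ = 1 − 6·42/(6·35) = 1 − 252/210 = -0.200

-0.200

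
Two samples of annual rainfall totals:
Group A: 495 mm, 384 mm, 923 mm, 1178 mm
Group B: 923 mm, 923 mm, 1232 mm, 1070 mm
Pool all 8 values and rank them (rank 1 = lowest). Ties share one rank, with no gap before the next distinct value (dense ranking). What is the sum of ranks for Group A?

Sorted (ascending): 384, 495, 923, 923, 923, 1070, 1178, 1232
The 3 values of 923 share dense rank 3.
Remaining distinct values take the next consecutive integers.
Group A values → pooled ranks: 495→2, 384→1, 923→3, 1178→5
Rank sum = 2 + 1 + 3 + 5 = 11

11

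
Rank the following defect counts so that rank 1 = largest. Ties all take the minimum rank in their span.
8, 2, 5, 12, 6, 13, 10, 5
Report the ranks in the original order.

4, 8, 6, 2, 5, 1, 3, 6

Sorted (descending): 13, 12, 10, 8, 6, 5, 5, 2
The 2 values of 5 occupy positions 6–7 → each gets rank 6.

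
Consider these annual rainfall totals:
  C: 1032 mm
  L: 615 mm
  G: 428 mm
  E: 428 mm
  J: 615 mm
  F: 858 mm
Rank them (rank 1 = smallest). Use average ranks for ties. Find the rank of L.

3.5

Sorted (ascending): 428, 428, 615, 615, 858, 1032
The 2 values of 428 occupy positions 1–2 → average rank (1+2)/2 = 1.5.
The 2 values of 615 occupy positions 3–4 → average rank (3+4)/2 = 3.5.
L has value 615 mm → rank 3.5.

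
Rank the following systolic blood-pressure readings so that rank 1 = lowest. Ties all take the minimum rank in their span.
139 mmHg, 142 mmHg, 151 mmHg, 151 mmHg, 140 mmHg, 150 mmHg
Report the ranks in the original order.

Sorted (ascending): 139, 140, 142, 150, 151, 151
The 2 values of 151 occupy positions 5–6 → each gets rank 5.

1, 3, 5, 5, 2, 4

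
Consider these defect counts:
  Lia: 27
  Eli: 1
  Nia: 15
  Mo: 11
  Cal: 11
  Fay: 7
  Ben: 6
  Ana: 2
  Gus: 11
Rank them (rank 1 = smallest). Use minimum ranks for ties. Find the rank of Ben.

Sorted (ascending): 1, 2, 6, 7, 11, 11, 11, 15, 27
The 3 values of 11 occupy positions 5–7 → each gets rank 5.
Ben has value 6 → rank 3.

3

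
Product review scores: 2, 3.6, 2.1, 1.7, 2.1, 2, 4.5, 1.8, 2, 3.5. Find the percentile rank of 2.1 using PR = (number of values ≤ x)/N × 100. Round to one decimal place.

70.0

N = 10.
Strictly below 2.1: 5. Equal to 2.1: 2.
PR = 7/10 × 100 = 70.0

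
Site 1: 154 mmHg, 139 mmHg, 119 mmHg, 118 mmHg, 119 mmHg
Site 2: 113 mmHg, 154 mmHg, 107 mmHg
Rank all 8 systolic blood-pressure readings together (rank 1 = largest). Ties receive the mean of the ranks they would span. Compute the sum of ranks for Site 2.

Sorted (descending): 154, 154, 139, 119, 119, 118, 113, 107
The 2 values of 154 occupy positions 1–2 → average rank (1+2)/2 = 1.5.
The 2 values of 119 occupy positions 4–5 → average rank (4+5)/2 = 4.5.
Site 2 values → pooled ranks: 113→7, 154→1.5, 107→8
Rank sum = 7 + 1.5 + 8 = 16.5

16.5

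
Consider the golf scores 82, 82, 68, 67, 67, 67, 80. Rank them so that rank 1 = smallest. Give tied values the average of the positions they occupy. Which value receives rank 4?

Sorted (ascending): 67, 67, 67, 68, 80, 82, 82
The 3 values of 67 occupy positions 1–3 → average rank 2.
The 2 values of 82 occupy positions 6–7 → average rank (6+7)/2 = 6.5.
Rank 4 → value 68.

68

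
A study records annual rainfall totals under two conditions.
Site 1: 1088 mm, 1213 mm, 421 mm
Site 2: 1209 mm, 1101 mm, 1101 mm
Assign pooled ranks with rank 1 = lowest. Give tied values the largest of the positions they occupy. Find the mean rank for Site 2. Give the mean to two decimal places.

Sorted (ascending): 421, 1088, 1101, 1101, 1209, 1213
The 2 values of 1101 occupy positions 3–4 → each gets rank 4.
Site 2 values → pooled ranks: 1209→5, 1101→4, 1101→4
Mean rank = (5 + 4 + 4) / 3 = 4.33

4.33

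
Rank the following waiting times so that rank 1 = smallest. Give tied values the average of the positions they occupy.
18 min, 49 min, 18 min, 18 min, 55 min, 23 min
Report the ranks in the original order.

2, 5, 2, 2, 6, 4

Sorted (ascending): 18, 18, 18, 23, 49, 55
The 3 values of 18 occupy positions 1–3 → average rank 2.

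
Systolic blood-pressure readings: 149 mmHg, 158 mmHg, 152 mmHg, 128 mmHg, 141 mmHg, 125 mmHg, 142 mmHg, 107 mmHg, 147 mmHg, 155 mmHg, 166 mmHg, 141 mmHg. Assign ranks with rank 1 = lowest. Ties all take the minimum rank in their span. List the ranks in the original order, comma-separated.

Sorted (ascending): 107, 125, 128, 141, 141, 142, 147, 149, 152, 155, 158, 166
The 2 values of 141 occupy positions 4–5 → each gets rank 4.

8, 11, 9, 3, 4, 2, 6, 1, 7, 10, 12, 4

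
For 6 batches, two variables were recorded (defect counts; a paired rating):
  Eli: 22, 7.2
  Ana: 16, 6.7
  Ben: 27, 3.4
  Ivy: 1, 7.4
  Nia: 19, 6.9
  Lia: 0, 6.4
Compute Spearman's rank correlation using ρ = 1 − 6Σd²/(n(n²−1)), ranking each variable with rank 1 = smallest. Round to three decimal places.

-0.200

Ranks of variable 1: 5, 3, 6, 2, 4, 1
Ranks of variable 2: 5, 3, 1, 6, 4, 2
d = r₁ − r₂: 0, 0, 5, -4, 0, -1
d²: 0, 0, 25, 16, 0, 1; Σd² = 42
ρ = 1 − 6·42/(6·35) = 1 − 252/210 = -0.200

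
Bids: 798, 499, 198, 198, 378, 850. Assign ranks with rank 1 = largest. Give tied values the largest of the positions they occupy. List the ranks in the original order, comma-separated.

2, 3, 6, 6, 4, 1

Sorted (descending): 850, 798, 499, 378, 198, 198
The 2 values of 198 occupy positions 5–6 → each gets rank 6.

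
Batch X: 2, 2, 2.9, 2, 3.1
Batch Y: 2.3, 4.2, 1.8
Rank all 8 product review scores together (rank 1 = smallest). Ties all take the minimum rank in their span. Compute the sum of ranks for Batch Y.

14

Sorted (ascending): 1.8, 2, 2, 2, 2.3, 2.9, 3.1, 4.2
The 3 values of 2 occupy positions 2–4 → each gets rank 2.
Batch Y values → pooled ranks: 2.3→5, 4.2→8, 1.8→1
Rank sum = 5 + 8 + 1 = 14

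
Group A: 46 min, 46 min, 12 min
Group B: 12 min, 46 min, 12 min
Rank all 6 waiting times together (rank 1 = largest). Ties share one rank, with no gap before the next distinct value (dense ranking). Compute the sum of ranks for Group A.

Sorted (descending): 46, 46, 46, 12, 12, 12
The 3 values of 46 share dense rank 1.
The 3 values of 12 share dense rank 2.
Group A values → pooled ranks: 46→1, 46→1, 12→2
Rank sum = 1 + 1 + 2 = 4

4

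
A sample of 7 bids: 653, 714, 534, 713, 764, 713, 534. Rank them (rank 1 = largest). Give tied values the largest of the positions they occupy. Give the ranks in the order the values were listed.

5, 2, 7, 4, 1, 4, 7

Sorted (descending): 764, 714, 713, 713, 653, 534, 534
The 2 values of 713 occupy positions 3–4 → each gets rank 4.
The 2 values of 534 occupy positions 6–7 → each gets rank 7.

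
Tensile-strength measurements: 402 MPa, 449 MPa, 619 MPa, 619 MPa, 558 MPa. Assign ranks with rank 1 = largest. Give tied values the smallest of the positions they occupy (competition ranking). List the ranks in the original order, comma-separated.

Sorted (descending): 619, 619, 558, 449, 402
The 2 values of 619 occupy positions 1–2 → each gets rank 1.

5, 4, 1, 1, 3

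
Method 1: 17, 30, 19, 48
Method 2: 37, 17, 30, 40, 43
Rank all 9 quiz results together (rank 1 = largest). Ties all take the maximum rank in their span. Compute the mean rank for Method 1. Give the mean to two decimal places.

Sorted (descending): 48, 43, 40, 37, 30, 30, 19, 17, 17
The 2 values of 30 occupy positions 5–6 → each gets rank 6.
The 2 values of 17 occupy positions 8–9 → each gets rank 9.
Method 1 values → pooled ranks: 17→9, 30→6, 19→7, 48→1
Mean rank = (9 + 6 + 7 + 1) / 4 = 5.75

5.75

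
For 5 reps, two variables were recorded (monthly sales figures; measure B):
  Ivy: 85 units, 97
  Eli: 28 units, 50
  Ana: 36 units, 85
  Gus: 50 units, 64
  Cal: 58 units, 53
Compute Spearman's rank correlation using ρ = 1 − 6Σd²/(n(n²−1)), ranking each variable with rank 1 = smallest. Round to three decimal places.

0.600

Ranks of variable 1: 5, 1, 2, 3, 4
Ranks of variable 2: 5, 1, 4, 3, 2
d = r₁ − r₂: 0, 0, -2, 0, 2
d²: 0, 0, 4, 0, 4; Σd² = 8
ρ = 1 − 6·8/(5·24) = 1 − 48/120 = 0.600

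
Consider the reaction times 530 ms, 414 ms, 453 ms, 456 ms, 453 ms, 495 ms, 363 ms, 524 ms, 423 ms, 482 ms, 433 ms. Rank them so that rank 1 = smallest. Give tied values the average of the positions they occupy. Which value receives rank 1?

363

Sorted (ascending): 363, 414, 423, 433, 453, 453, 456, 482, 495, 524, 530
The 2 values of 453 occupy positions 5–6 → average rank (5+6)/2 = 5.5.
Rank 1 → value 363.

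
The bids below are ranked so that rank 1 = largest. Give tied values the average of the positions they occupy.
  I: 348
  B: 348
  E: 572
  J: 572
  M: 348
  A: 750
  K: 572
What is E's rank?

3

Sorted (descending): 750, 572, 572, 572, 348, 348, 348
The 3 values of 572 occupy positions 2–4 → average rank 3.
The 3 values of 348 occupy positions 5–7 → average rank 6.
E has value 572 → rank 3.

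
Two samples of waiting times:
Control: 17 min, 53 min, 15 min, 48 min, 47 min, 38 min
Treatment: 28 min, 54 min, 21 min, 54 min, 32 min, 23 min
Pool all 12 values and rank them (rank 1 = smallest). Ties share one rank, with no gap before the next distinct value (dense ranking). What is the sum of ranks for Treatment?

Sorted (ascending): 15, 17, 21, 23, 28, 32, 38, 47, 48, 53, 54, 54
The 2 values of 54 share dense rank 11.
Remaining distinct values take the next consecutive integers.
Treatment values → pooled ranks: 28→5, 54→11, 21→3, 54→11, 32→6, 23→4
Rank sum = 5 + 11 + 3 + 11 + 6 + 4 = 40

40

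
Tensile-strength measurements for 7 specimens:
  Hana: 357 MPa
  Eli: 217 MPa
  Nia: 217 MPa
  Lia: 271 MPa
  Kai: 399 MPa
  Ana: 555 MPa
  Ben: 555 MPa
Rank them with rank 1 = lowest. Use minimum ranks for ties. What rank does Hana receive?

Sorted (ascending): 217, 217, 271, 357, 399, 555, 555
The 2 values of 217 occupy positions 1–2 → each gets rank 1.
The 2 values of 555 occupy positions 6–7 → each gets rank 6.
Hana has value 357 MPa → rank 4.

4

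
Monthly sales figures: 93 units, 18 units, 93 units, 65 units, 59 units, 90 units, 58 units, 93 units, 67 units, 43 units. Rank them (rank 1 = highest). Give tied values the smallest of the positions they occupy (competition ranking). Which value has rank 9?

43

Sorted (descending): 93, 93, 93, 90, 67, 65, 59, 58, 43, 18
The 3 values of 93 occupy positions 1–3 → each gets rank 1.
Rank 9 → value 43.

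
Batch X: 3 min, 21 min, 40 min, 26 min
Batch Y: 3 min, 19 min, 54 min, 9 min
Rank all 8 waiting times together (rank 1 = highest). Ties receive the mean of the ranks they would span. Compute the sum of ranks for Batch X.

Sorted (descending): 54, 40, 26, 21, 19, 9, 3, 3
The 2 values of 3 occupy positions 7–8 → average rank (7+8)/2 = 7.5.
Batch X values → pooled ranks: 3→7.5, 21→4, 40→2, 26→3
Rank sum = 7.5 + 4 + 2 + 3 = 16.5

16.5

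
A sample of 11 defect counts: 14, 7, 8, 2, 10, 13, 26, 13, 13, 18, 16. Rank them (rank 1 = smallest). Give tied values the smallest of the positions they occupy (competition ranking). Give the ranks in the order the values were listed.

8, 2, 3, 1, 4, 5, 11, 5, 5, 10, 9

Sorted (ascending): 2, 7, 8, 10, 13, 13, 13, 14, 16, 18, 26
The 3 values of 13 occupy positions 5–7 → each gets rank 5.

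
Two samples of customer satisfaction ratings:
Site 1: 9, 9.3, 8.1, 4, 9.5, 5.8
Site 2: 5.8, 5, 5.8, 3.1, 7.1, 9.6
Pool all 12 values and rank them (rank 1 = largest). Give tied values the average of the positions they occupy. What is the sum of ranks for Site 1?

33

Sorted (descending): 9.6, 9.5, 9.3, 9, 8.1, 7.1, 5.8, 5.8, 5.8, 5, 4, 3.1
The 3 values of 5.8 occupy positions 7–9 → average rank 8.
Site 1 values → pooled ranks: 9→4, 9.3→3, 8.1→5, 4→11, 9.5→2, 5.8→8
Rank sum = 4 + 3 + 5 + 11 + 2 + 8 = 33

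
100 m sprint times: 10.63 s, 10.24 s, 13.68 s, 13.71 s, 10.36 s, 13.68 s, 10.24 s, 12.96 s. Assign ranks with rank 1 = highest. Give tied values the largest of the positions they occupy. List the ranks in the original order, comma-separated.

Sorted (descending): 13.71, 13.68, 13.68, 12.96, 10.63, 10.36, 10.24, 10.24
The 2 values of 13.68 occupy positions 2–3 → each gets rank 3.
The 2 values of 10.24 occupy positions 7–8 → each gets rank 8.

5, 8, 3, 1, 6, 3, 8, 4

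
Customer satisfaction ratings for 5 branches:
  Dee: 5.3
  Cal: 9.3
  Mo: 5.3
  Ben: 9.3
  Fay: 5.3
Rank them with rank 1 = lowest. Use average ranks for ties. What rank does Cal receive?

Sorted (ascending): 5.3, 5.3, 5.3, 9.3, 9.3
The 3 values of 5.3 occupy positions 1–3 → average rank 2.
The 2 values of 9.3 occupy positions 4–5 → average rank (4+5)/2 = 4.5.
Cal has value 9.3 → rank 4.5.

4.5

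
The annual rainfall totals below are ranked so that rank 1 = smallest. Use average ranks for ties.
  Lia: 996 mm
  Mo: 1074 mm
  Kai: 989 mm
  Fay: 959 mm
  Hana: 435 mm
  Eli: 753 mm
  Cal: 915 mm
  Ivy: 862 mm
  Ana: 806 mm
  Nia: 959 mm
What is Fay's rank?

6.5

Sorted (ascending): 435, 753, 806, 862, 915, 959, 959, 989, 996, 1074
The 2 values of 959 occupy positions 6–7 → average rank (6+7)/2 = 6.5.
Fay has value 959 mm → rank 6.5.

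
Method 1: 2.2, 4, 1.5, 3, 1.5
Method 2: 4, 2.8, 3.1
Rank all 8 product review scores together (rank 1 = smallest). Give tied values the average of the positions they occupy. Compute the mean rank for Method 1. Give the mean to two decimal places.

3.70

Sorted (ascending): 1.5, 1.5, 2.2, 2.8, 3, 3.1, 4, 4
The 2 values of 1.5 occupy positions 1–2 → average rank (1+2)/2 = 1.5.
The 2 values of 4 occupy positions 7–8 → average rank (7+8)/2 = 7.5.
Method 1 values → pooled ranks: 2.2→3, 4→7.5, 1.5→1.5, 3→5, 1.5→1.5
Mean rank = (3 + 7.5 + 1.5 + 5 + 1.5) / 5 = 3.70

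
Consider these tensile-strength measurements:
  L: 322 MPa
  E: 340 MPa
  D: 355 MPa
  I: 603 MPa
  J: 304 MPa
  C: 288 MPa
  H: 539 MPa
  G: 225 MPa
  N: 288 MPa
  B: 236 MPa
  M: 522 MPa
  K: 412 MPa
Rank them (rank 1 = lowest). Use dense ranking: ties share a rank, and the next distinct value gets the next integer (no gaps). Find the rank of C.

3

Sorted (ascending): 225, 236, 288, 288, 304, 322, 340, 355, 412, 522, 539, 603
The 2 values of 288 share dense rank 3.
Remaining distinct values take the next consecutive integers.
C has value 288 MPa → rank 3.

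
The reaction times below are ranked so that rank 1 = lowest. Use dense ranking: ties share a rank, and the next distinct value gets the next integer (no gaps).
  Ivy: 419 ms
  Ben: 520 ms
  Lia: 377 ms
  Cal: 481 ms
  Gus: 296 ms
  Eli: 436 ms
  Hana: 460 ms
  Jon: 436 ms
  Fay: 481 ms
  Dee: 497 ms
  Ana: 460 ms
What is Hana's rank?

5

Sorted (ascending): 296, 377, 419, 436, 436, 460, 460, 481, 481, 497, 520
The 2 values of 436 share dense rank 4.
The 2 values of 460 share dense rank 5.
The 2 values of 481 share dense rank 6.
Remaining distinct values take the next consecutive integers.
Hana has value 460 ms → rank 5.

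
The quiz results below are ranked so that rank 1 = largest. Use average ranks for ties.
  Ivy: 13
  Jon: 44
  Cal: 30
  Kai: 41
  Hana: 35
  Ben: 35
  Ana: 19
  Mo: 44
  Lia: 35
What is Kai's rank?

3

Sorted (descending): 44, 44, 41, 35, 35, 35, 30, 19, 13
The 2 values of 44 occupy positions 1–2 → average rank (1+2)/2 = 1.5.
The 3 values of 35 occupy positions 4–6 → average rank 5.
Kai has value 41 → rank 3.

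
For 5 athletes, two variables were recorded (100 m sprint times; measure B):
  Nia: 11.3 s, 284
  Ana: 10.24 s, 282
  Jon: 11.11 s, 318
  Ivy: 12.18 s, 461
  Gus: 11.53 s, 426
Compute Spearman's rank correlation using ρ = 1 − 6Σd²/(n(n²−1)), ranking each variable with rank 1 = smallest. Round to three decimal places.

0.900

Ranks of variable 1: 3, 1, 2, 5, 4
Ranks of variable 2: 2, 1, 3, 5, 4
d = r₁ − r₂: 1, 0, -1, 0, 0
d²: 1, 0, 1, 0, 0; Σd² = 2
ρ = 1 − 6·2/(5·24) = 1 − 12/120 = 0.900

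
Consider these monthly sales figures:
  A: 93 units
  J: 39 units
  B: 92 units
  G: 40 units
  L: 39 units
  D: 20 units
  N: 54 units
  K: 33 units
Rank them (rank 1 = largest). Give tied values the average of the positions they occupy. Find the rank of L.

Sorted (descending): 93, 92, 54, 40, 39, 39, 33, 20
The 2 values of 39 occupy positions 5–6 → average rank (5+6)/2 = 5.5.
L has value 39 units → rank 5.5.

5.5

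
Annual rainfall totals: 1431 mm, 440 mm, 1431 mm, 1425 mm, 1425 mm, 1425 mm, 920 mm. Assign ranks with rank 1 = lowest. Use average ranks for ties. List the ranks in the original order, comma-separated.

Sorted (ascending): 440, 920, 1425, 1425, 1425, 1431, 1431
The 3 values of 1425 occupy positions 3–5 → average rank 4.
The 2 values of 1431 occupy positions 6–7 → average rank (6+7)/2 = 6.5.

6.5, 1, 6.5, 4, 4, 4, 2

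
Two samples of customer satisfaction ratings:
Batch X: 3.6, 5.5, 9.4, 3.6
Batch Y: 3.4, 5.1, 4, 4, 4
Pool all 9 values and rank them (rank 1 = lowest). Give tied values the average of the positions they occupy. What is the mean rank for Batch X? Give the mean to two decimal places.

Sorted (ascending): 3.4, 3.6, 3.6, 4, 4, 4, 5.1, 5.5, 9.4
The 2 values of 3.6 occupy positions 2–3 → average rank (2+3)/2 = 2.5.
The 3 values of 4 occupy positions 4–6 → average rank 5.
Batch X values → pooled ranks: 3.6→2.5, 5.5→8, 9.4→9, 3.6→2.5
Mean rank = (2.5 + 8 + 9 + 2.5) / 4 = 5.50

5.50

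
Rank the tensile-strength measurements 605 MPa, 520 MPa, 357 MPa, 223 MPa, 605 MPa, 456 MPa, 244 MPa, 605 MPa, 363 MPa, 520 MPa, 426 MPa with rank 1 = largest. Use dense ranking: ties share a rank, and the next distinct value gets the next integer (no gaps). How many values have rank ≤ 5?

8

Sorted (descending): 605, 605, 605, 520, 520, 456, 426, 363, 357, 244, 223
The 3 values of 605 share dense rank 1.
The 2 values of 520 share dense rank 2.
Remaining distinct values take the next consecutive integers.
Ranks ≤ 5: {1, 1, 1, 2, 2, 3, 4, 5} → 8 values.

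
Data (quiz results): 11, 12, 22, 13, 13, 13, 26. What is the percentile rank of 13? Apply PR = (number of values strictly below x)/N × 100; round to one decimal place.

28.6

N = 7.
Strictly below 13: 2. Equal to 13: 3.
PR = 2/7 × 100 = 28.6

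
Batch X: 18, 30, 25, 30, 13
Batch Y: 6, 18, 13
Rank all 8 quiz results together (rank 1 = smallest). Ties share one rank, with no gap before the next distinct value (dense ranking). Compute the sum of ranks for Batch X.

Sorted (ascending): 6, 13, 13, 18, 18, 25, 30, 30
The 2 values of 13 share dense rank 2.
The 2 values of 18 share dense rank 3.
The 2 values of 30 share dense rank 5.
Remaining distinct values take the next consecutive integers.
Batch X values → pooled ranks: 18→3, 30→5, 25→4, 30→5, 13→2
Rank sum = 3 + 5 + 4 + 5 + 2 = 19

19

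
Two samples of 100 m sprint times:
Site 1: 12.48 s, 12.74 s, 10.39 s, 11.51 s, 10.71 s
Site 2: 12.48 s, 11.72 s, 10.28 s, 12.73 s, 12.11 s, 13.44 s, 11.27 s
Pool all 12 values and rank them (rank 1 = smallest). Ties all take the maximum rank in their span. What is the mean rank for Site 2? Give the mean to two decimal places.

7.00

Sorted (ascending): 10.28, 10.39, 10.71, 11.27, 11.51, 11.72, 12.11, 12.48, 12.48, 12.73, 12.74, 13.44
The 2 values of 12.48 occupy positions 8–9 → each gets rank 9.
Site 2 values → pooled ranks: 12.48→9, 11.72→6, 10.28→1, 12.73→10, 12.11→7, 13.44→12, 11.27→4
Mean rank = (9 + 6 + 1 + 10 + 7 + 12 + 4) / 7 = 7.00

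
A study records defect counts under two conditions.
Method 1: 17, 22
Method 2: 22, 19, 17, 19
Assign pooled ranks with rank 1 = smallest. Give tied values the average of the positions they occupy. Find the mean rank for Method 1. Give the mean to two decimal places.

Sorted (ascending): 17, 17, 19, 19, 22, 22
The 2 values of 17 occupy positions 1–2 → average rank (1+2)/2 = 1.5.
The 2 values of 19 occupy positions 3–4 → average rank (3+4)/2 = 3.5.
The 2 values of 22 occupy positions 5–6 → average rank (5+6)/2 = 5.5.
Method 1 values → pooled ranks: 17→1.5, 22→5.5
Mean rank = (1.5 + 5.5) / 2 = 3.50

3.50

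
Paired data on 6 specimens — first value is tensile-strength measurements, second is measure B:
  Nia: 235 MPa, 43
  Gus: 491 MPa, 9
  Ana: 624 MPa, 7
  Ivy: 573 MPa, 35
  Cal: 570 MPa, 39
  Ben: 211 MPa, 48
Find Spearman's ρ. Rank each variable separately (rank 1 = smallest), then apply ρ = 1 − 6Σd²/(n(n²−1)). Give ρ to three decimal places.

Ranks of variable 1: 2, 3, 6, 5, 4, 1
Ranks of variable 2: 5, 2, 1, 3, 4, 6
d = r₁ − r₂: -3, 1, 5, 2, 0, -5
d²: 9, 1, 25, 4, 0, 25; Σd² = 64
ρ = 1 − 6·64/(6·35) = 1 − 384/210 = -0.829

-0.829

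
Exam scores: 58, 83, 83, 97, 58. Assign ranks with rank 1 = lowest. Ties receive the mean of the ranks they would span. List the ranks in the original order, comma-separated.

Sorted (ascending): 58, 58, 83, 83, 97
The 2 values of 58 occupy positions 1–2 → average rank (1+2)/2 = 1.5.
The 2 values of 83 occupy positions 3–4 → average rank (3+4)/2 = 3.5.

1.5, 3.5, 3.5, 5, 1.5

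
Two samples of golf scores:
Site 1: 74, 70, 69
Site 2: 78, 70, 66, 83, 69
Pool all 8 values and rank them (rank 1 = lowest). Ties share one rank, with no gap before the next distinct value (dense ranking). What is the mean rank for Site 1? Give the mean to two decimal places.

3.00

Sorted (ascending): 66, 69, 69, 70, 70, 74, 78, 83
The 2 values of 69 share dense rank 2.
The 2 values of 70 share dense rank 3.
Remaining distinct values take the next consecutive integers.
Site 1 values → pooled ranks: 74→4, 70→3, 69→2
Mean rank = (4 + 3 + 2) / 3 = 3.00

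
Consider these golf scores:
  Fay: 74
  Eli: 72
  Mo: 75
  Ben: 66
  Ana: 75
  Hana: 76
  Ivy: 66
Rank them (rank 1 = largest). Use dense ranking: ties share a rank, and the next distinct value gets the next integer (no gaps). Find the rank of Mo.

2

Sorted (descending): 76, 75, 75, 74, 72, 66, 66
The 2 values of 75 share dense rank 2.
The 2 values of 66 share dense rank 5.
Remaining distinct values take the next consecutive integers.
Mo has value 75 → rank 2.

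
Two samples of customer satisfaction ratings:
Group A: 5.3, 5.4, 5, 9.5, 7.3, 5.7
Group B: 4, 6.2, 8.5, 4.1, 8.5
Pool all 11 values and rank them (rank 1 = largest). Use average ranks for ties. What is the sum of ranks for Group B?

Sorted (descending): 9.5, 8.5, 8.5, 7.3, 6.2, 5.7, 5.4, 5.3, 5, 4.1, 4
The 2 values of 8.5 occupy positions 2–3 → average rank (2+3)/2 = 2.5.
Group B values → pooled ranks: 4→11, 6.2→5, 8.5→2.5, 4.1→10, 8.5→2.5
Rank sum = 11 + 5 + 2.5 + 10 + 2.5 = 31

31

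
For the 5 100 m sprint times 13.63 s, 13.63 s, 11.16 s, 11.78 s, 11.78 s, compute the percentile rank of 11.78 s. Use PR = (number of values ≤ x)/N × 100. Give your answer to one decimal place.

60.0

N = 5.
Strictly below 11.78: 1. Equal to 11.78: 2.
PR = 3/5 × 100 = 60.0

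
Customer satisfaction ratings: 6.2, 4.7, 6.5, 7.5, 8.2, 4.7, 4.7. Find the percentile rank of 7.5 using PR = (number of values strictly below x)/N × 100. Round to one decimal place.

N = 7.
Strictly below 7.5: 5. Equal to 7.5: 1.
PR = 5/7 × 100 = 71.4

71.4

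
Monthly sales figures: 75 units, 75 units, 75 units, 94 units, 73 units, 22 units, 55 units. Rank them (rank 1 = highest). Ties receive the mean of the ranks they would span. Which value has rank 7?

22

Sorted (descending): 94, 75, 75, 75, 73, 55, 22
The 3 values of 75 occupy positions 2–4 → average rank 3.
Rank 7 → value 22.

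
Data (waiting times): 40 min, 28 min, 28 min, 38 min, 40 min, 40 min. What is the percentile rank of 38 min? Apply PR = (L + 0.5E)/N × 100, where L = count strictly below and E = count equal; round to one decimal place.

N = 6.
Strictly below 38: 2. Equal to 38: 1.
PR = (2 + 0.5·1)/6 × 100 = 41.7

41.7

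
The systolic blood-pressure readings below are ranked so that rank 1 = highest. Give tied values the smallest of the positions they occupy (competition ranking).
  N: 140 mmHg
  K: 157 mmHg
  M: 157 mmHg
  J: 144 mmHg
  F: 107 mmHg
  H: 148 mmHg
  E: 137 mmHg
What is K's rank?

1

Sorted (descending): 157, 157, 148, 144, 140, 137, 107
The 2 values of 157 occupy positions 1–2 → each gets rank 1.
K has value 157 mmHg → rank 1.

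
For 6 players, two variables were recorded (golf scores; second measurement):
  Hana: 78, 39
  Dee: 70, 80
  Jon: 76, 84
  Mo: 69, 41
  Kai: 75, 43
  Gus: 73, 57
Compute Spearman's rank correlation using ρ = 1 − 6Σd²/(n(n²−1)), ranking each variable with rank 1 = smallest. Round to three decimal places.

-0.086

Ranks of variable 1: 6, 2, 5, 1, 4, 3
Ranks of variable 2: 1, 5, 6, 2, 3, 4
d = r₁ − r₂: 5, -3, -1, -1, 1, -1
d²: 25, 9, 1, 1, 1, 1; Σd² = 38
ρ = 1 − 6·38/(6·35) = 1 − 228/210 = -0.086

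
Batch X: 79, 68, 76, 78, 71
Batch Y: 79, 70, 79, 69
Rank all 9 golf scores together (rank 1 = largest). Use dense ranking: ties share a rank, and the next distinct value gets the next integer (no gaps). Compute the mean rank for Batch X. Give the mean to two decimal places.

3.40

Sorted (descending): 79, 79, 79, 78, 76, 71, 70, 69, 68
The 3 values of 79 share dense rank 1.
Remaining distinct values take the next consecutive integers.
Batch X values → pooled ranks: 79→1, 68→7, 76→3, 78→2, 71→4
Mean rank = (1 + 7 + 3 + 2 + 4) / 5 = 3.40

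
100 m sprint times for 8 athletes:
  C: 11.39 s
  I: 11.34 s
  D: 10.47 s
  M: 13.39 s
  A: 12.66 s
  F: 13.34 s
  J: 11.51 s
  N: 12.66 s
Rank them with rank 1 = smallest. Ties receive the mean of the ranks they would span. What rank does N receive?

5.5

Sorted (ascending): 10.47, 11.34, 11.39, 11.51, 12.66, 12.66, 13.34, 13.39
The 2 values of 12.66 occupy positions 5–6 → average rank (5+6)/2 = 5.5.
N has value 12.66 s → rank 5.5.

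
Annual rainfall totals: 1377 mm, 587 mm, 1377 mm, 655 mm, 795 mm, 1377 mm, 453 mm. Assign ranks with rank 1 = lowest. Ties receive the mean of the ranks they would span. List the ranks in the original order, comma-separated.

Sorted (ascending): 453, 587, 655, 795, 1377, 1377, 1377
The 3 values of 1377 occupy positions 5–7 → average rank 6.

6, 2, 6, 3, 4, 6, 1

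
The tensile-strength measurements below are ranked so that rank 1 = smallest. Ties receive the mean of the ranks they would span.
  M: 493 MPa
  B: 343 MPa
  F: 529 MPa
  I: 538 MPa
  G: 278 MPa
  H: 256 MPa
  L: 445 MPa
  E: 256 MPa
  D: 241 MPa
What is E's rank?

Sorted (ascending): 241, 256, 256, 278, 343, 445, 493, 529, 538
The 2 values of 256 occupy positions 2–3 → average rank (2+3)/2 = 2.5.
E has value 256 MPa → rank 2.5.

2.5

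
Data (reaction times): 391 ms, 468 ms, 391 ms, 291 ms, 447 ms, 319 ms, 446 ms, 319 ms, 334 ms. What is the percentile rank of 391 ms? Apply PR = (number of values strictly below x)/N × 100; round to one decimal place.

N = 9.
Strictly below 391: 4. Equal to 391: 2.
PR = 4/9 × 100 = 44.4

44.4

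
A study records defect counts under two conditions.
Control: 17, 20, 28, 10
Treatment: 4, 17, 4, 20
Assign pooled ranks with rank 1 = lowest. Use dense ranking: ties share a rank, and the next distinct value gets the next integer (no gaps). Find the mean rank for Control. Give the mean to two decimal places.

3.50

Sorted (ascending): 4, 4, 10, 17, 17, 20, 20, 28
The 2 values of 4 share dense rank 1.
The 2 values of 17 share dense rank 3.
The 2 values of 20 share dense rank 4.
Remaining distinct values take the next consecutive integers.
Control values → pooled ranks: 17→3, 20→4, 28→5, 10→2
Mean rank = (3 + 4 + 5 + 2) / 4 = 3.50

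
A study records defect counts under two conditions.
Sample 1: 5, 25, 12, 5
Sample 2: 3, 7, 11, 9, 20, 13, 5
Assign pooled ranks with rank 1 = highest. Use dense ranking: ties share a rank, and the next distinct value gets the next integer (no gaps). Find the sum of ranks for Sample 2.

Sorted (descending): 25, 20, 13, 12, 11, 9, 7, 5, 5, 5, 3
The 3 values of 5 share dense rank 8.
Remaining distinct values take the next consecutive integers.
Sample 2 values → pooled ranks: 3→9, 7→7, 11→5, 9→6, 20→2, 13→3, 5→8
Rank sum = 9 + 7 + 5 + 6 + 2 + 3 + 8 = 40

40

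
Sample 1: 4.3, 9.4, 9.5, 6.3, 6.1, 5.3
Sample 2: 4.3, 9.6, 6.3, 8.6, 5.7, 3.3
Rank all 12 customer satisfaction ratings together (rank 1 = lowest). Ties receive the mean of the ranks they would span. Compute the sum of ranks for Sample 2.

37

Sorted (ascending): 3.3, 4.3, 4.3, 5.3, 5.7, 6.1, 6.3, 6.3, 8.6, 9.4, 9.5, 9.6
The 2 values of 4.3 occupy positions 2–3 → average rank (2+3)/2 = 2.5.
The 2 values of 6.3 occupy positions 7–8 → average rank (7+8)/2 = 7.5.
Sample 2 values → pooled ranks: 4.3→2.5, 9.6→12, 6.3→7.5, 8.6→9, 5.7→5, 3.3→1
Rank sum = 2.5 + 12 + 7.5 + 9 + 5 + 1 = 37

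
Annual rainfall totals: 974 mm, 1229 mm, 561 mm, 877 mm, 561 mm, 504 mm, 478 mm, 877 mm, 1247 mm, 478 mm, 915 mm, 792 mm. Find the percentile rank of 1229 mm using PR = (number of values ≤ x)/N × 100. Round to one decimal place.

91.7

N = 12.
Strictly below 1229: 10. Equal to 1229: 1.
PR = 11/12 × 100 = 91.7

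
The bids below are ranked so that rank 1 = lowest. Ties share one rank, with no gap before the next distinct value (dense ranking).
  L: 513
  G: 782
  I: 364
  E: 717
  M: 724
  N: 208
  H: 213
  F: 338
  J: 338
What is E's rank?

6

Sorted (ascending): 208, 213, 338, 338, 364, 513, 717, 724, 782
The 2 values of 338 share dense rank 3.
Remaining distinct values take the next consecutive integers.
E has value 717 → rank 6.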